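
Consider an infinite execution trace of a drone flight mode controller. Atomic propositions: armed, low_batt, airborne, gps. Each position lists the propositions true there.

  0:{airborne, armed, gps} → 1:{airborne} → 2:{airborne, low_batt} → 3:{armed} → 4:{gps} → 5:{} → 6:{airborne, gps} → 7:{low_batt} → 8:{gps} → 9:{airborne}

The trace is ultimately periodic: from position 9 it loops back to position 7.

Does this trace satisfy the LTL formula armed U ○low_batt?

Satisfied

Walking from position 0: ○low_batt first holds at position 1, and armed holds at every earlier position along the way, so armed U ○low_batt holds.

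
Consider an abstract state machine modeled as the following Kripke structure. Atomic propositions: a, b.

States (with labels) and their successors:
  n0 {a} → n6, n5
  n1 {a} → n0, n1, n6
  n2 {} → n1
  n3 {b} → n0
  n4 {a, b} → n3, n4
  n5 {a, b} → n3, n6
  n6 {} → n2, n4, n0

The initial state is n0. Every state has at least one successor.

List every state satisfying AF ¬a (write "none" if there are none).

States satisfying ¬a: {n2, n3, n6}.
States satisfying AF ¬a: {n0, n2, n3, n5, n6}.

{n0, n2, n3, n5, n6}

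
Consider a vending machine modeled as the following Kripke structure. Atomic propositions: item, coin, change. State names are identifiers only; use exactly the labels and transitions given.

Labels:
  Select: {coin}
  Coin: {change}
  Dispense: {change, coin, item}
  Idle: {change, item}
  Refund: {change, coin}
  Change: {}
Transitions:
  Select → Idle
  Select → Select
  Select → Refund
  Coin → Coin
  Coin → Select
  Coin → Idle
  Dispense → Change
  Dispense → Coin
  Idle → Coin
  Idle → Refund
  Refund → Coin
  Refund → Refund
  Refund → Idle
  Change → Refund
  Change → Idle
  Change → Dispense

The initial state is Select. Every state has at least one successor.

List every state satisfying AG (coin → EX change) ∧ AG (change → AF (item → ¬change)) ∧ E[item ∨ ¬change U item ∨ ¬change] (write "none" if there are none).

States satisfying coin → EX change: {Select, Coin, Dispense, Idle, Refund, Change}.
States satisfying AG (coin → EX change): {Select, Coin, Dispense, Idle, Refund, Change}.
States satisfying change → AF (item → ¬change): {Select, Coin, Dispense, Idle, Refund, Change}.
States satisfying AG (change → AF (item → ¬change)): {Select, Coin, Dispense, Idle, Refund, Change}.
States satisfying item ∨ ¬change: {Select, Dispense, Idle, Change}.
States satisfying E[item ∨ ¬change U item ∨ ¬change]: {Select, Dispense, Idle, Change}.
States satisfying AG (coin → EX change) ∧ AG (change → AF (item → ¬change)) ∧ E[item ∨ ¬change U item ∨ ¬change]: {Select, Dispense, Idle, Change}.

{Select, Dispense, Idle, Change}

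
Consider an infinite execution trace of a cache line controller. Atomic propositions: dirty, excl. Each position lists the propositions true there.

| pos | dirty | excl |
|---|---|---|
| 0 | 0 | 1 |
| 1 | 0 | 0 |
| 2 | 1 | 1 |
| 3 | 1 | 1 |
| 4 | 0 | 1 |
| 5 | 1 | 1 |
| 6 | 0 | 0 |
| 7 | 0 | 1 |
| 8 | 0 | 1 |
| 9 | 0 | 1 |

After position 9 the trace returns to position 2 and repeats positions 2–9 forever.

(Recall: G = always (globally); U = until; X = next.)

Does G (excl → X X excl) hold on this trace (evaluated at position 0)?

Violated

excl → X X excl must hold at every position from 0 onward. It fails at position 4, so G (excl → X X excl) is false.
Positions where excl holds: 0, 2, 3, 4, 5, 7, 8, 9.
Check X X excl at each: 0→ok, 2→ok, 3→ok, 4→fails, 5→ok, 7→ok, 8→ok, 9→ok.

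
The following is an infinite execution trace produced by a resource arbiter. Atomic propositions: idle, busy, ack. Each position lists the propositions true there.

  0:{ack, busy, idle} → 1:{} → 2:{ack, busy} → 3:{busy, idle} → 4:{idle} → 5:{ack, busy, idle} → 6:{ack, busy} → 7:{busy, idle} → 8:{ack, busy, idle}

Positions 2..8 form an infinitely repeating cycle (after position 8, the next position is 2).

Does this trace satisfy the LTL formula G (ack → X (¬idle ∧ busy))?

No

ack → X (¬idle ∧ busy) must hold at every position from 0 onward. It fails at position 0, so G (ack → X (¬idle ∧ busy)) is false.
Positions where ack holds: 0, 2, 5, 6, 8.
Check X (¬idle ∧ busy) at each: 0→fails, 2→fails, 5→ok, 6→fails, 8→ok.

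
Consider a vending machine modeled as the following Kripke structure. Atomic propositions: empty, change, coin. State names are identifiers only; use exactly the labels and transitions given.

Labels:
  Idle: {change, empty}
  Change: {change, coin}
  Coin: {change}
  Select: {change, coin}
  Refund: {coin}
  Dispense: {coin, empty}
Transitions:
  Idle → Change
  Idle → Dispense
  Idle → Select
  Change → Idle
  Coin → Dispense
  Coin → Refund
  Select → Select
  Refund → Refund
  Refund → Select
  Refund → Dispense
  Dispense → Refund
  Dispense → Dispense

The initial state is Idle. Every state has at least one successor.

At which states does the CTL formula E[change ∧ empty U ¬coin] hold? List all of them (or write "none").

States satisfying change ∧ empty: {Idle}.
States satisfying ¬coin: {Idle, Coin}.
States satisfying E[change ∧ empty U ¬coin]: {Idle, Coin}.

{Idle, Coin}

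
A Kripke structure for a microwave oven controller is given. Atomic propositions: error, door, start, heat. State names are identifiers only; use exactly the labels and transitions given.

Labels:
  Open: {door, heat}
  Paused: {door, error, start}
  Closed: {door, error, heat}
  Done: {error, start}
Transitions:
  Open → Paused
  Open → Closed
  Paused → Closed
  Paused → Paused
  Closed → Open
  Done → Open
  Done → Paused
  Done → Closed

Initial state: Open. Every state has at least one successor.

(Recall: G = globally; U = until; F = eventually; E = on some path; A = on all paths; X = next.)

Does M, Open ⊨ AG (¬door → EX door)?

Satisfied

States satisfying ¬door → EX door: {Open, Paused, Closed, Done}.
States satisfying AG (¬door → EX door): {Open, Paused, Closed, Done}.
Every state reachable from Open satisfies ¬door → EX door.
Open ∈ Sat(AG (¬door → EX door)).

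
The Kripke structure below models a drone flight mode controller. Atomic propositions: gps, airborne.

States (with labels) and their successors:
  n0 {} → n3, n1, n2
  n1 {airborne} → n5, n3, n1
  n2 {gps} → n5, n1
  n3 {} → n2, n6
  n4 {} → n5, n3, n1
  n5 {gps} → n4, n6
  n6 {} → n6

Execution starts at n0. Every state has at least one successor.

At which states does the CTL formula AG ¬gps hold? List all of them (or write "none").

{n6}

States satisfying ¬gps: {n0, n1, n3, n4, n6}.
States satisfying AG ¬gps: {n6}.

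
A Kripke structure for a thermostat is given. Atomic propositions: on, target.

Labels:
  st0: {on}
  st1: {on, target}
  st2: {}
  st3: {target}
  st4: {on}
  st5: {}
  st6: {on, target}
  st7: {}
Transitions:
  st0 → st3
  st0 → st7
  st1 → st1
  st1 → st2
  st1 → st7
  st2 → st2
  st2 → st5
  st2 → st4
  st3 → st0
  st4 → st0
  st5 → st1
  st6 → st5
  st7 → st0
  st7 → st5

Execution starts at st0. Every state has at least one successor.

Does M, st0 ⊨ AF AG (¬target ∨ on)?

No

States satisfying AG (¬target ∨ on): ∅.
States satisfying AF AG (¬target ∨ on): ∅.
There is a path from st0 along which AG (¬target ∨ on) never holds.
st0 ∉ Sat(AF AG (¬target ∨ on)).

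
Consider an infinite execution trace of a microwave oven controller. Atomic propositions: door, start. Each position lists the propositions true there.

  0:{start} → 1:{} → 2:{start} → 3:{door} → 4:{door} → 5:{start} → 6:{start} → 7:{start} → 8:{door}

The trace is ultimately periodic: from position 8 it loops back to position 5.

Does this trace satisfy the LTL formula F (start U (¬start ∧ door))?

start U (¬start ∧ door) holds at position 2, which is reachable from 0, so F (start U (¬start ∧ door)) holds.

Holds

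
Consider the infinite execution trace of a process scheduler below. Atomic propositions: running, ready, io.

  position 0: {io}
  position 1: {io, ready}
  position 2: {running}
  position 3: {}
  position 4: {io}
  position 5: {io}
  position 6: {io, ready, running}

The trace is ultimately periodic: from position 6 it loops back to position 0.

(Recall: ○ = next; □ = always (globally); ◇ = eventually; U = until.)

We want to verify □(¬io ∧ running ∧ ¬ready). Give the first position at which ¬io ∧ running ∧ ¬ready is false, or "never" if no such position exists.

At position 0 the labels are {io}, so ¬io ∧ running ∧ ¬ready is false there. This is the first violation.

0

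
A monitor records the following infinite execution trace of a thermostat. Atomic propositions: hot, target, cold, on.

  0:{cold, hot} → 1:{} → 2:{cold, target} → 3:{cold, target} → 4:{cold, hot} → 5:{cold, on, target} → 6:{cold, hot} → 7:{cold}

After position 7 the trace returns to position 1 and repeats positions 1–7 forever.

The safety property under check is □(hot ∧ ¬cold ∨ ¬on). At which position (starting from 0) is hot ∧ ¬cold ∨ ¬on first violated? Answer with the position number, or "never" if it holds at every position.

5

Check hot ∧ ¬cold ∨ ¬on at each position in order: 0 ✓, 1 ✓, 2 ✓, 3 ✓, 4 ✓.
At position 5 the labels are {cold, on, target}, so hot ∧ ¬cold ∨ ¬on is false there. This is the first violation.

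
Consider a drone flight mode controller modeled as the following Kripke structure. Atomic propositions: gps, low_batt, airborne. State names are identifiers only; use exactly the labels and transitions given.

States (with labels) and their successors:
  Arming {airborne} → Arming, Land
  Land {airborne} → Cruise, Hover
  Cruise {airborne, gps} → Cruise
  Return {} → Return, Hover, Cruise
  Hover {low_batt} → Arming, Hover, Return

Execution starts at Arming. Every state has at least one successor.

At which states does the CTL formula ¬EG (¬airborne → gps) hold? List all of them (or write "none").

{Return, Hover}

States satisfying ¬airborne → gps: {Arming, Land, Cruise}.
States satisfying EG (¬airborne → gps): {Arming, Land, Cruise}.
States satisfying ¬EG (¬airborne → gps): {Return, Hover}.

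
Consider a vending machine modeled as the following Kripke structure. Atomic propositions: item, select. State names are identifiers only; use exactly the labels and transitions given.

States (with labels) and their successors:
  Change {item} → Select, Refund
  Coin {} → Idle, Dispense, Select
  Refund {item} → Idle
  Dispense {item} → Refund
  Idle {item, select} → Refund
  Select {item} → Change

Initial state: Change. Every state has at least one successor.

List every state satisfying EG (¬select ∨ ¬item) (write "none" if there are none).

States satisfying ¬select ∨ ¬item: {Change, Coin, Refund, Dispense, Select}.
States satisfying EG (¬select ∨ ¬item): {Change, Coin, Select}.

{Change, Coin, Select}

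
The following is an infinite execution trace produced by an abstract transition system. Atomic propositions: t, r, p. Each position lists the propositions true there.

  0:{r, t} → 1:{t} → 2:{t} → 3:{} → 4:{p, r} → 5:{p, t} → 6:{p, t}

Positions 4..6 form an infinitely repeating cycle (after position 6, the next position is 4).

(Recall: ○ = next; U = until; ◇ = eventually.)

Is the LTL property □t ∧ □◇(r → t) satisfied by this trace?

Does not hold

t must hold at every position from 0 onward. It fails at position 3, so □t is false.
◇(r → t) holds at every position 0..6, and those are all positions ever visited, so □◇(r → t) holds.
At position 0: □t is false; □◇(r → t) is true; so □t ∧ □◇(r → t) is false.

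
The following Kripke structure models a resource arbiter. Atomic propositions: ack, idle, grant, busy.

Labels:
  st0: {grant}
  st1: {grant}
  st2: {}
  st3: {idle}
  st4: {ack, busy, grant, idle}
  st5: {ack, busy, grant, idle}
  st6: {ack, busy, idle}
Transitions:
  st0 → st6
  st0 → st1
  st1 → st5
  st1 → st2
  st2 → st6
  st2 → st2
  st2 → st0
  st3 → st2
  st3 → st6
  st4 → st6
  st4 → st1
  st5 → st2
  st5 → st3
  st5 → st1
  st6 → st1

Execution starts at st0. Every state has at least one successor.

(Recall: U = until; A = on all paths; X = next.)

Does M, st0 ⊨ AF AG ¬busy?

Violated

States satisfying AG ¬busy: ∅.
States satisfying AF AG ¬busy: ∅.
There is a path from st0 along which AG ¬busy never holds.
st0 ∉ Sat(AF AG ¬busy).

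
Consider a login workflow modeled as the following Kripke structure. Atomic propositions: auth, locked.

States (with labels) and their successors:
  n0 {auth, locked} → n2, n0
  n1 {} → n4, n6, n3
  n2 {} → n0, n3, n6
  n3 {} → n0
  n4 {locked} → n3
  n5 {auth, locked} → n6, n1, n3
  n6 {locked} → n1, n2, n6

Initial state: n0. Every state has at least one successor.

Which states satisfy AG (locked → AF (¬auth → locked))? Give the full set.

States satisfying locked → AF (¬auth → locked): {n0, n1, n2, n3, n4, n5, n6}.
States satisfying AG (locked → AF (¬auth → locked)): {n0, n1, n2, n3, n4, n5, n6}.

{n0, n1, n2, n3, n4, n5, n6}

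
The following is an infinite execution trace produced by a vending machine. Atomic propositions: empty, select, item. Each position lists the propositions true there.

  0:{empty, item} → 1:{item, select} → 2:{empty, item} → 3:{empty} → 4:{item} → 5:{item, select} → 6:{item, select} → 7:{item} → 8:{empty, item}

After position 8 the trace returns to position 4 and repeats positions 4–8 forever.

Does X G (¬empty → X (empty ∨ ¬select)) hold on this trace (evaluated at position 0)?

The position after 0 is 1; G (¬empty → X (empty ∨ ¬select)) is false there.

Violated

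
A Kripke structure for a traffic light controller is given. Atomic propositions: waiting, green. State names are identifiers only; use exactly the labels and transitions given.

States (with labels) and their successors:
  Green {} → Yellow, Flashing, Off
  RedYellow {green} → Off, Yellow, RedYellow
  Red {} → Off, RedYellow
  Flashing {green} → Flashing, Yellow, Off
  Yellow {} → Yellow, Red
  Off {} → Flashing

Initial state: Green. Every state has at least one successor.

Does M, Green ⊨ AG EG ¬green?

No

States satisfying EG ¬green: {Green, Yellow}.
States satisfying AG EG ¬green: ∅.
Flashing is reachable from Green and violates EG ¬green, so AG fails at Green.
Green ∉ Sat(AG EG ¬green).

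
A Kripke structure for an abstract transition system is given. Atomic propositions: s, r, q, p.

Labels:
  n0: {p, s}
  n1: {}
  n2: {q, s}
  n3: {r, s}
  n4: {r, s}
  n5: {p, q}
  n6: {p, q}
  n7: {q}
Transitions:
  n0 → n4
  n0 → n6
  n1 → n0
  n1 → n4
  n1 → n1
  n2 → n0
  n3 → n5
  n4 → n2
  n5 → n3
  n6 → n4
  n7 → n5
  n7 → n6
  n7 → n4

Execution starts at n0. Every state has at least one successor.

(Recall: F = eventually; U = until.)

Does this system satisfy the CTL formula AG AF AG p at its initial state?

States satisfying AF AG p: ∅.
States satisfying AG AF AG p: ∅.
n0 is reachable from n0 and violates AF AG p, so AG fails at n0.
n0 ∉ Sat(AG AF AG p).

No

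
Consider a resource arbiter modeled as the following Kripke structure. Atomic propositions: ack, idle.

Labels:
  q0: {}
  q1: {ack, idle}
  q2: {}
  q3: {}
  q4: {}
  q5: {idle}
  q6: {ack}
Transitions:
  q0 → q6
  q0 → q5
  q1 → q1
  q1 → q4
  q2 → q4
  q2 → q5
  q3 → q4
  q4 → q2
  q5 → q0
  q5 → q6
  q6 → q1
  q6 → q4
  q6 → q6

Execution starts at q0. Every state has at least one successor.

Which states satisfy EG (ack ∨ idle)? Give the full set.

{q1, q5, q6}

States satisfying ack ∨ idle: {q1, q5, q6}.
States satisfying EG (ack ∨ idle): {q1, q5, q6}.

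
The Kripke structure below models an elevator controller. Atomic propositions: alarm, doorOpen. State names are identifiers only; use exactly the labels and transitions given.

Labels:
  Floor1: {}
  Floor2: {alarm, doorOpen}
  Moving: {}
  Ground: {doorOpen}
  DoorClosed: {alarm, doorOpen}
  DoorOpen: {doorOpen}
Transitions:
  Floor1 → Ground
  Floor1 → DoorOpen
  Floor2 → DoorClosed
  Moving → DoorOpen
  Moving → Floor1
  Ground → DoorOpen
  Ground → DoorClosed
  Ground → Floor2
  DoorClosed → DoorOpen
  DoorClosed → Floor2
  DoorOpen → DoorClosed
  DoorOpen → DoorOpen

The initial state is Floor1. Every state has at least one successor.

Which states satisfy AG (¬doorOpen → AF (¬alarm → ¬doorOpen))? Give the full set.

States satisfying ¬doorOpen → AF (¬alarm → ¬doorOpen): {Floor1, Floor2, Moving, Ground, DoorClosed, DoorOpen}.
States satisfying AG (¬doorOpen → AF (¬alarm → ¬doorOpen)): {Floor1, Floor2, Moving, Ground, DoorClosed, DoorOpen}.

{Floor1, Floor2, Moving, Ground, DoorClosed, DoorOpen}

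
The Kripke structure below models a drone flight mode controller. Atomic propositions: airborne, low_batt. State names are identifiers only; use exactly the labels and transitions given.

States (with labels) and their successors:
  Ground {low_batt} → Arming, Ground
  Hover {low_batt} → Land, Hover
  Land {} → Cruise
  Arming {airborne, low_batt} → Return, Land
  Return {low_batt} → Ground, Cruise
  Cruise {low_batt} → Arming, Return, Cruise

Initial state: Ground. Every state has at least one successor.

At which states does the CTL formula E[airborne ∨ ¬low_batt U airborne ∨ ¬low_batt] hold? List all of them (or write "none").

States satisfying airborne ∨ ¬low_batt: {Land, Arming}.
States satisfying E[airborne ∨ ¬low_batt U airborne ∨ ¬low_batt]: {Land, Arming}.

{Land, Arming}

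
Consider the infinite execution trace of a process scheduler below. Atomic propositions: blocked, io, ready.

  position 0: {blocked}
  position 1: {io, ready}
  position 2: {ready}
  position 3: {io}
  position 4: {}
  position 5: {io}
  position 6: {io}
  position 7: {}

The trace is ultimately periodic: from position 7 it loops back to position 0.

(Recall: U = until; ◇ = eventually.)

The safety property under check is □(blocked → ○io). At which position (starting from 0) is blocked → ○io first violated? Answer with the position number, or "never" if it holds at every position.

never

blocked → ○io holds at every position 0..7, and those are all the positions the trace ever visits, so the invariant □(blocked → ○io) is never violated.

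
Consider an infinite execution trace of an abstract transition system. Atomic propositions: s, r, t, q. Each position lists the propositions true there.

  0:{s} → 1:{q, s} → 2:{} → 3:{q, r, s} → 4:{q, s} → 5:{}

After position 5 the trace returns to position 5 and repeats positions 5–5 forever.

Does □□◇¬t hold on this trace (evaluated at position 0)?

□◇¬t holds at every position 0..5, and those are all positions ever visited, so □□◇¬t holds.

Holds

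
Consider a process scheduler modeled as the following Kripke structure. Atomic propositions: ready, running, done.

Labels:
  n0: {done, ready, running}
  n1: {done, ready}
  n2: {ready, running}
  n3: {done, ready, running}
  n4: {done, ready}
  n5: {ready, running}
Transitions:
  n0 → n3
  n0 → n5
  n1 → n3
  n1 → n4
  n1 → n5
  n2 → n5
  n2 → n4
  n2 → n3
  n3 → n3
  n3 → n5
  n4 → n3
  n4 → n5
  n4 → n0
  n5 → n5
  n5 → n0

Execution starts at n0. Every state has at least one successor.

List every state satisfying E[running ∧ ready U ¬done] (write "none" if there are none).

{n0, n2, n3, n5}

States satisfying running ∧ ready: {n0, n2, n3, n5}.
States satisfying ¬done: {n2, n5}.
States satisfying E[running ∧ ready U ¬done]: {n0, n2, n3, n5}.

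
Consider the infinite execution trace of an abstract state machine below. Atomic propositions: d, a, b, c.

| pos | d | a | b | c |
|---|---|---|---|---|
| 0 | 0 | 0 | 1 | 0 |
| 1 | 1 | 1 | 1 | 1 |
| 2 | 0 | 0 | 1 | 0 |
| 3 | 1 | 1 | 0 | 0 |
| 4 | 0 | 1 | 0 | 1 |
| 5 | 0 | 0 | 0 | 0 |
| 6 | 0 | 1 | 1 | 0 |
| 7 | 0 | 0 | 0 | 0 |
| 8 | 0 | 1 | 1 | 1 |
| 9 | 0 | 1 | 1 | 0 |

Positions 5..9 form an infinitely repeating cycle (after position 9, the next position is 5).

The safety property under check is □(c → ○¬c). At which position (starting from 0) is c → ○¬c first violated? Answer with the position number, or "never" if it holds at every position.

c → ○¬c holds at every position 0..9, and those are all the positions the trace ever visits, so the invariant □(c → ○¬c) is never violated.

never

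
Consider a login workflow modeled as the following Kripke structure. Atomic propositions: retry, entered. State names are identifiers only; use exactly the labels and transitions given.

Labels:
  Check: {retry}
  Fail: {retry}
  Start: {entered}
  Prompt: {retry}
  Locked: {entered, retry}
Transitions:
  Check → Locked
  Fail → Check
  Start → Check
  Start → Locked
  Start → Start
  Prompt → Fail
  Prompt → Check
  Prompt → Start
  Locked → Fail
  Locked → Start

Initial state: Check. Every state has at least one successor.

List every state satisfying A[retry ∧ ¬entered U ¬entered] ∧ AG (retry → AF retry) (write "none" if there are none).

{Check, Fail, Prompt}

States satisfying retry ∧ ¬entered: {Check, Fail, Prompt}.
States satisfying ¬entered: {Check, Fail, Prompt}.
States satisfying A[retry ∧ ¬entered U ¬entered]: {Check, Fail, Prompt}.
States satisfying retry → AF retry: {Check, Fail, Start, Prompt, Locked}.
States satisfying AG (retry → AF retry): {Check, Fail, Start, Prompt, Locked}.
States satisfying A[retry ∧ ¬entered U ¬entered] ∧ AG (retry → AF retry): {Check, Fail, Prompt}.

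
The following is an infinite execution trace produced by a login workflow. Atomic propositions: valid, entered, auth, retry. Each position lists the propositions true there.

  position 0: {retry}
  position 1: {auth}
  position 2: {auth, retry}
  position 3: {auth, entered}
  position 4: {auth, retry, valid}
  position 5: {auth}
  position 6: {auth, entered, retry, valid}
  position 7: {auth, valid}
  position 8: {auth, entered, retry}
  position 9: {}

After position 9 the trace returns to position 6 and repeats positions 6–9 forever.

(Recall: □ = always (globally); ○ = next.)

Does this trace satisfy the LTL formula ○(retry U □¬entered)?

The position after 0 is 1; retry U □¬entered is false there.

Violated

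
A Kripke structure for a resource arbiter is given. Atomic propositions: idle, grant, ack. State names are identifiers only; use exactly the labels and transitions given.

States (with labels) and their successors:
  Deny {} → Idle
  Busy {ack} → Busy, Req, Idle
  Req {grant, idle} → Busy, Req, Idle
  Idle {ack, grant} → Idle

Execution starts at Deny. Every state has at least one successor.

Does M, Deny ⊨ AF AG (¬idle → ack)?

States satisfying AG (¬idle → ack): {Busy, Req, Idle}.
States satisfying AF AG (¬idle → ack): {Deny, Busy, Req, Idle}.
Deny ∈ Sat(AF AG (¬idle → ack)).

Satisfied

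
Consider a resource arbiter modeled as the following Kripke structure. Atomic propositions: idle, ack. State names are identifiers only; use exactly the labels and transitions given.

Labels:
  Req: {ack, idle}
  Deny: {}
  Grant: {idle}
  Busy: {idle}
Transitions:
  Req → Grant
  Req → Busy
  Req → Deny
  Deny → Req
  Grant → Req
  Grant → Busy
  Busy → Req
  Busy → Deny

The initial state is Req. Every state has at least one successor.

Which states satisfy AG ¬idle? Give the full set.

States satisfying ¬idle: {Deny}.
States satisfying AG ¬idle: ∅.

none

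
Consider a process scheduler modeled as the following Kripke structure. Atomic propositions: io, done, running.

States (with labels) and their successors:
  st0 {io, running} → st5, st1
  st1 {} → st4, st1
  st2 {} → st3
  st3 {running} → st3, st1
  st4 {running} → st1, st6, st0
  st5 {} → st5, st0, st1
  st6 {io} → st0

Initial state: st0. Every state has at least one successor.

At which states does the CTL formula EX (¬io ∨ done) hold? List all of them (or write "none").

{st0, st1, st2, st3, st4, st5}

States satisfying ¬io ∨ done: {st1, st2, st3, st4, st5}.
States satisfying EX (¬io ∨ done): {st0, st1, st2, st3, st4, st5}.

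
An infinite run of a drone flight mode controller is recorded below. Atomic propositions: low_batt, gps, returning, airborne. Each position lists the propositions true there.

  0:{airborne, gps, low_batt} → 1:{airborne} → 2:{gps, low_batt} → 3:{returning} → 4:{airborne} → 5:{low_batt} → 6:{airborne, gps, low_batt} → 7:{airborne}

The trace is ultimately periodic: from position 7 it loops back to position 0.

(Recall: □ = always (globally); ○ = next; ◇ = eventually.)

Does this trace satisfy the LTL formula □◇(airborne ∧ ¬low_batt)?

◇(airborne ∧ ¬low_batt) holds at every position 0..7, and those are all positions ever visited, so □◇(airborne ∧ ¬low_batt) holds.

Yes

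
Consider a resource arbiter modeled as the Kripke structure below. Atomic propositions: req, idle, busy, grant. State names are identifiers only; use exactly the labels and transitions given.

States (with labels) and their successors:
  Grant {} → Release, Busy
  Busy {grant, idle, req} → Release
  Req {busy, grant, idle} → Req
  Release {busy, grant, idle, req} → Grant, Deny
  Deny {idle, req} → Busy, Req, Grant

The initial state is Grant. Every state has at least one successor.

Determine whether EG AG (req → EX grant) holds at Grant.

States satisfying AG (req → EX grant): {Req}.
States satisfying EG AG (req → EX grant): {Req}.
No suitable path/successor from Grant witnesses the formula.
Grant ∉ Sat(EG AG (req → EX grant)).

No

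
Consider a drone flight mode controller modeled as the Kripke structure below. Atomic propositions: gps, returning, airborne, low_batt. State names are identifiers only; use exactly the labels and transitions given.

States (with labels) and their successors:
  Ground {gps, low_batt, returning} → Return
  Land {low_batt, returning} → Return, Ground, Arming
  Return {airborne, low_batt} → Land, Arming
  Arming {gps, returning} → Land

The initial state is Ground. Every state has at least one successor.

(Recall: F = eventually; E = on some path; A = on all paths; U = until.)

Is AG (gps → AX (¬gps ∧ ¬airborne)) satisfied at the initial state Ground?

States satisfying gps → AX (¬gps ∧ ¬airborne): {Land, Return, Arming}.
States satisfying AG (gps → AX (¬gps ∧ ¬airborne)): ∅.
Ground is reachable from Ground and violates gps → AX (¬gps ∧ ¬airborne), so AG fails at Ground.
Ground ∉ Sat(AG (gps → AX (¬gps ∧ ¬airborne))).

No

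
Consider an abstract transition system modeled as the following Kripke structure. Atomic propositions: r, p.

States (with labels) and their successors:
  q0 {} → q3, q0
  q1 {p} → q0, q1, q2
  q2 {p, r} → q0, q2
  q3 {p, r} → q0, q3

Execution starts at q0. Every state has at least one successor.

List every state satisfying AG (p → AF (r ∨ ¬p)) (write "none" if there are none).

States satisfying p → AF (r ∨ ¬p): {q0, q2, q3}.
States satisfying AG (p → AF (r ∨ ¬p)): {q0, q2, q3}.

{q0, q2, q3}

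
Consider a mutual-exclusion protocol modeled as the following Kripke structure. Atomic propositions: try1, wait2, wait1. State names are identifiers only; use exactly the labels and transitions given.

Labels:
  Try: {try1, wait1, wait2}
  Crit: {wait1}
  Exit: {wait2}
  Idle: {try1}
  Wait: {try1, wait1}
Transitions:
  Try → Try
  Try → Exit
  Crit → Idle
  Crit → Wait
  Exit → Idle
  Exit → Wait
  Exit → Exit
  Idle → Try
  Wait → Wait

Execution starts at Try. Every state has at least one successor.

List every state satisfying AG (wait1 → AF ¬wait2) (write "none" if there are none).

{Wait}

States satisfying wait1 → AF ¬wait2: {Crit, Exit, Idle, Wait}.
States satisfying AG (wait1 → AF ¬wait2): {Wait}.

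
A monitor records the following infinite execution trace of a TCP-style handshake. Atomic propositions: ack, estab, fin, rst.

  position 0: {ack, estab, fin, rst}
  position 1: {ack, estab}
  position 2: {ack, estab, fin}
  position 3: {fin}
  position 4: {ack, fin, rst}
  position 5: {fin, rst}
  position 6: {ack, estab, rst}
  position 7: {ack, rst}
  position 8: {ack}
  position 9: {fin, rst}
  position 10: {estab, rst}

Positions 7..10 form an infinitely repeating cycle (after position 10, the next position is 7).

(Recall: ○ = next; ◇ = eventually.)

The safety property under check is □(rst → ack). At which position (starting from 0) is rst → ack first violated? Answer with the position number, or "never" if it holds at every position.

Check rst → ack at each position in order: 0 ✓, 1 ✓, 2 ✓, 3 ✓, 4 ✓.
At position 5 the labels are {fin, rst}, so rst → ack is false there. This is the first violation.

5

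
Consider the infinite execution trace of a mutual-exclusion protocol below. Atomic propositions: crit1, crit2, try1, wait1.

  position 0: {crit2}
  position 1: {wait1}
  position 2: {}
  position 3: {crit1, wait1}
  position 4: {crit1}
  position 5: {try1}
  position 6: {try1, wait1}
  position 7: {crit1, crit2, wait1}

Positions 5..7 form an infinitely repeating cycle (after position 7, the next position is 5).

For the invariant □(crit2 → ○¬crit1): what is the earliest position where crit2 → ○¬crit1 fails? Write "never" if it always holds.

crit2 → ○¬crit1 holds at every position 0..7, and those are all the positions the trace ever visits, so the invariant □(crit2 → ○¬crit1) is never violated.

never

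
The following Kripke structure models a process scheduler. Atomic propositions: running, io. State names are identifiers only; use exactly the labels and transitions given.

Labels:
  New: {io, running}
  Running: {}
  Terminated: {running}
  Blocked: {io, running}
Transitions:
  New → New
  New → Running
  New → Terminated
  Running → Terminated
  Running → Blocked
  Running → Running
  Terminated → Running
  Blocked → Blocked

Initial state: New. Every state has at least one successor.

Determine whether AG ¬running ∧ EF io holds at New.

No

States satisfying ¬running: {Running}.
States satisfying AG ¬running: ∅.
States satisfying io: {New, Blocked}.
States satisfying EF io: {New, Running, Terminated, Blocked}.
States satisfying AG ¬running ∧ EF io: ∅.
New ∉ Sat(AG ¬running ∧ EF io).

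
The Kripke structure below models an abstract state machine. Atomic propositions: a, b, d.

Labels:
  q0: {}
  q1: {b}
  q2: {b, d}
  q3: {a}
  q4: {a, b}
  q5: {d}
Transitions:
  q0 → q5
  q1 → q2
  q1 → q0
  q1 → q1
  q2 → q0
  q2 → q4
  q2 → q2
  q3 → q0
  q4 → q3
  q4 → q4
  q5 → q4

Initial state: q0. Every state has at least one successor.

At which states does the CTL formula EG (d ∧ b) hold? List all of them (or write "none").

{q2}

States satisfying d ∧ b: {q2}.
States satisfying EG (d ∧ b): {q2}.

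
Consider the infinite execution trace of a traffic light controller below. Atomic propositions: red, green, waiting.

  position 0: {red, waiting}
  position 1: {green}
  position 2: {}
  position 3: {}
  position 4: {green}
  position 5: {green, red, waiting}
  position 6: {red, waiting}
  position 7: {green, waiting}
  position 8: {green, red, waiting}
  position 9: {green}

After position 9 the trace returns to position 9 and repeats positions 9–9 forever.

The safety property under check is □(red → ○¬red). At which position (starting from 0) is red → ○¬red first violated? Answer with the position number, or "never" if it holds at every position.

5

Check red → ○¬red at each position in order: 0 ✓, 1 ✓, 2 ✓, 3 ✓, 4 ✓.
At position 5 the labels are {green, red, waiting} and the next position 6 has {red, waiting}, so red → ○¬red is false there. This is the first violation.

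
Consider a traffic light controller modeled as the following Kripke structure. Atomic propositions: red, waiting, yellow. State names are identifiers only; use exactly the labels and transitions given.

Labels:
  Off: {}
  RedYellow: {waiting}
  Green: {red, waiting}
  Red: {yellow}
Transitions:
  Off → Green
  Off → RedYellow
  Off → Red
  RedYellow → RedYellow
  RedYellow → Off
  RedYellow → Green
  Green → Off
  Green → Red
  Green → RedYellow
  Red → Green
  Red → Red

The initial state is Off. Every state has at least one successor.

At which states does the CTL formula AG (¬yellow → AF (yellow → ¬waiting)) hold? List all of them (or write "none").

{Off, RedYellow, Green, Red}

States satisfying ¬yellow → AF (yellow → ¬waiting): {Off, RedYellow, Green, Red}.
States satisfying AG (¬yellow → AF (yellow → ¬waiting)): {Off, RedYellow, Green, Red}.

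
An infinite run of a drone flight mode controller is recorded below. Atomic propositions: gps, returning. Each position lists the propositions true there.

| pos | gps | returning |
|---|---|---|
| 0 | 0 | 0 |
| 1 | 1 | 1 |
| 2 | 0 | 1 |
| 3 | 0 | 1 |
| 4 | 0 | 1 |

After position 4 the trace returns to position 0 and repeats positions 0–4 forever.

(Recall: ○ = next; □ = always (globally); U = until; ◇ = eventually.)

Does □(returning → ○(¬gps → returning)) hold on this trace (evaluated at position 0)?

returning → ○(¬gps → returning) must hold at every position from 0 onward. It fails at position 4, so □(returning → ○(¬gps → returning)) is false.
Positions where returning holds: 1, 2, 3, 4.
Check ○(¬gps → returning) at each: 1→ok, 2→ok, 3→ok, 4→fails.

Violated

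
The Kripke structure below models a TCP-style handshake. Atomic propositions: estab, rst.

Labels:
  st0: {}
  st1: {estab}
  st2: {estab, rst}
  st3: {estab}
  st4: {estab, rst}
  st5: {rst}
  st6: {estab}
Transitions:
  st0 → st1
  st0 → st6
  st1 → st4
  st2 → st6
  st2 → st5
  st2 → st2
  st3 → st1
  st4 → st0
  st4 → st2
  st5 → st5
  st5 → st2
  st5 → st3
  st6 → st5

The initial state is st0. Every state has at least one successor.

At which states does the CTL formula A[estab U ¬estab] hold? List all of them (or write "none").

{st0, st5, st6}

States satisfying estab: {st1, st2, st3, st4, st6}.
States satisfying ¬estab: {st0, st5}.
States satisfying A[estab U ¬estab]: {st0, st5, st6}.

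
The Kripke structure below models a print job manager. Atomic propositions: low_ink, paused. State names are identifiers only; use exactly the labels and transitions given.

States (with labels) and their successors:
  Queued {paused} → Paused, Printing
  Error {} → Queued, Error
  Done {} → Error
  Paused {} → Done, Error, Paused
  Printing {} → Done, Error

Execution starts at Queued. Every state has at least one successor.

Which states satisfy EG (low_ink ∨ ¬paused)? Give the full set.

{Error, Done, Paused, Printing}

States satisfying low_ink ∨ ¬paused: {Error, Done, Paused, Printing}.
States satisfying EG (low_ink ∨ ¬paused): {Error, Done, Paused, Printing}.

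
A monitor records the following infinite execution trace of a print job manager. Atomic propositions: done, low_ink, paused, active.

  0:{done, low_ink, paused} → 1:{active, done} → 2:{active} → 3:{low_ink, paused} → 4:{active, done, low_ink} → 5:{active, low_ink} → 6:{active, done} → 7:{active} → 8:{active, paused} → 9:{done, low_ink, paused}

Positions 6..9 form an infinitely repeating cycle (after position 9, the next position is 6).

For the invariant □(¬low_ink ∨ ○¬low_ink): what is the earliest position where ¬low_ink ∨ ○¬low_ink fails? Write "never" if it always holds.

Check ¬low_ink ∨ ○¬low_ink at each position in order: 0 ✓, 1 ✓, 2 ✓.
At position 3 the labels are {low_ink, paused} and the next position 4 has {active, done, low_ink}, so ¬low_ink ∨ ○¬low_ink is false there. This is the first violation.

3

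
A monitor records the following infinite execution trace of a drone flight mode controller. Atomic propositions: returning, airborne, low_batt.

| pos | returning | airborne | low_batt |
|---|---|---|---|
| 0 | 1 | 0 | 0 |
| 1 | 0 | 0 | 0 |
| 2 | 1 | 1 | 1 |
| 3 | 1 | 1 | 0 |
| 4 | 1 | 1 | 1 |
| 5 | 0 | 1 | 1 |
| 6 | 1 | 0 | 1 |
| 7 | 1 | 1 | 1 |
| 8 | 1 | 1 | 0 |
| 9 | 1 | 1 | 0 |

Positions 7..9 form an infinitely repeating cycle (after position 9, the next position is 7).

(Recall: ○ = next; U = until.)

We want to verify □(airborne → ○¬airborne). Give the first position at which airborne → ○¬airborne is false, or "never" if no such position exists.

Check airborne → ○¬airborne at each position in order: 0 ✓, 1 ✓.
At position 2 the labels are {airborne, low_batt, returning} and the next position 3 has {airborne, returning}, so airborne → ○¬airborne is false there. This is the first violation.

2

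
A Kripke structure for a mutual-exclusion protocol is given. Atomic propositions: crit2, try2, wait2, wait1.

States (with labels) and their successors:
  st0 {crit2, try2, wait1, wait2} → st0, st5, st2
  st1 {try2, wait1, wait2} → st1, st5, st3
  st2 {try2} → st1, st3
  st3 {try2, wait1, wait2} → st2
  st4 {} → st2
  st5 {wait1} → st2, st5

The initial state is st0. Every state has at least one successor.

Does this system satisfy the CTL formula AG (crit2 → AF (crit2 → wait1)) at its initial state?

States satisfying crit2 → AF (crit2 → wait1): {st0, st1, st2, st3, st4, st5}.
States satisfying AG (crit2 → AF (crit2 → wait1)): {st0, st1, st2, st3, st4, st5}.
Every state reachable from st0 satisfies crit2 → AF (crit2 → wait1).
st0 ∈ Sat(AG (crit2 → AF (crit2 → wait1))).

Yes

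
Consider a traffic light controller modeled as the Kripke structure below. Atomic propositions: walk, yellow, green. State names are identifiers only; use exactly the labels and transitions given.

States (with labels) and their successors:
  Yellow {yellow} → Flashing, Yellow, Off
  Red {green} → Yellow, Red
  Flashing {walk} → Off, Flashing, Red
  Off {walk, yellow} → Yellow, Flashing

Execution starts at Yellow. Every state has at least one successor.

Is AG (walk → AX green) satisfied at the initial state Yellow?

Violated

States satisfying walk → AX green: {Yellow, Red}.
States satisfying AG (walk → AX green): ∅.
Flashing is reachable from Yellow and violates walk → AX green, so AG fails at Yellow.
Yellow ∉ Sat(AG (walk → AX green)).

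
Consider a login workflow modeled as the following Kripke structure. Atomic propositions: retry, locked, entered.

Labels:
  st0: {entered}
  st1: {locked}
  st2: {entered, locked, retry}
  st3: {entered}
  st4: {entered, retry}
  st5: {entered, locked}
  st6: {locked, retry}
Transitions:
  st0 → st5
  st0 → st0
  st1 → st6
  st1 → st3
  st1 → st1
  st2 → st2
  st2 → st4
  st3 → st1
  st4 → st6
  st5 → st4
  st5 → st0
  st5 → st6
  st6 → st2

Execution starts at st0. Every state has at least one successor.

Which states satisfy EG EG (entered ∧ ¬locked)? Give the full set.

{st0}

States satisfying EG (entered ∧ ¬locked): {st0}.
States satisfying EG EG (entered ∧ ¬locked): {st0}.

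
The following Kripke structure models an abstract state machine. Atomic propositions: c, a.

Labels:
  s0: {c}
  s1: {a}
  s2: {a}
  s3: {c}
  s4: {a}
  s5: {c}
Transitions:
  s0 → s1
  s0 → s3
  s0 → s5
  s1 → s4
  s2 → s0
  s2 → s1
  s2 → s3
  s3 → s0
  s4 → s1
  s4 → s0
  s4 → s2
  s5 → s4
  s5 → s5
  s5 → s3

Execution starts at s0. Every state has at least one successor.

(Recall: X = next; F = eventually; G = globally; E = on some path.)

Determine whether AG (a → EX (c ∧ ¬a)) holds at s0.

States satisfying a → EX (c ∧ ¬a): {s0, s2, s3, s4, s5}.
States satisfying AG (a → EX (c ∧ ¬a)): ∅.
s1 is reachable from s0 and violates a → EX (c ∧ ¬a), so AG fails at s0.
s0 ∉ Sat(AG (a → EX (c ∧ ¬a))).

Violated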